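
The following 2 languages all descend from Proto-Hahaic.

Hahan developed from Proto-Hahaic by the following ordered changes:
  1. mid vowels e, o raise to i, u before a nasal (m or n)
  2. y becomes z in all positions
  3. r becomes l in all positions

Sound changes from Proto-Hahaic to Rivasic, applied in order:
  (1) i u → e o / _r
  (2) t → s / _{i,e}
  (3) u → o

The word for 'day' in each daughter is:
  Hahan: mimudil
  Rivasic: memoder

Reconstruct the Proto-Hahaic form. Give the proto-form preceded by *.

Position 6: Hahan has i, Rivasic has e. Taking the neighbouring segments as reconstructed: Hahan i can only go back to *i; Rivasic e could go back to *e or *i — the one source consistent with every daughter is *i.
Position 4: Hahan has u, Rivasic has o. Taking the neighbouring segments as reconstructed: Hahan u can only go back to *u; Rivasic o could go back to *o or *u — the one source consistent with every daughter is *u.
Position 2: Hahan has i, Rivasic has e. Taking the neighbouring segments as reconstructed: Hahan i could go back to *e or *i; Rivasic e can only go back to *e — the one source consistent with every daughter is *e.
This points to *memudir. Verify forward in each daughter:
Hahan: *memudir > mimudir > mimudil  (by pre-nasal raising, unconditioned shift)
Rivasic: *memudir > memuder > memoder  (by pre-rhotic lowering, vowel merger)
Only *memudir yields all of Hahan mimudil, Rivasic memoder.

*memudir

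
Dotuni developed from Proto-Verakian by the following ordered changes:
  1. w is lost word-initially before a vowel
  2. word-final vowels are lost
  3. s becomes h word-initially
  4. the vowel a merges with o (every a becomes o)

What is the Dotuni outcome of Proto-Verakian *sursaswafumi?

Dotuni: *sursaswafumi
  sursaswafumi (rule 1 does not apply)
  sursaswafumi → sursaswafum   [apocope]
  sursaswafum → hursaswafum   [debuccalisation]
  hursaswafum → hursoswofum   [vowel merger]
  giving Dotuni hursoswofum.

hursoswofum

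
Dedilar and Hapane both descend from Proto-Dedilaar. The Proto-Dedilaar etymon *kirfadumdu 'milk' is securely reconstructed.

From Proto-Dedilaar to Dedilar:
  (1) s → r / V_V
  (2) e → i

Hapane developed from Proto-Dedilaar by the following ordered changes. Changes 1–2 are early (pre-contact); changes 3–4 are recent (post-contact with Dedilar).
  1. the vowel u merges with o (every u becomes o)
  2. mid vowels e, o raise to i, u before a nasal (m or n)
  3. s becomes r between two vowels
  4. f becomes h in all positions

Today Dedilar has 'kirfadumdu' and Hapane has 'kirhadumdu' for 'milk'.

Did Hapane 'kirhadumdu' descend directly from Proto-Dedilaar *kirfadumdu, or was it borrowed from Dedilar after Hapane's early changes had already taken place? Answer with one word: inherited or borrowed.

borrowed

If inherited, *kirfadumdu would pass through all of Hapane's changes:
Hapane: *kirfadumdu > kirfadomdo > kirfadumdo > kirhadumdo  (by vowel merger, pre-nasal raising, unconditioned shift)
If borrowed from Dedilar 'kirfadumdu' after the early changes, it would undergo only the recent ones:
  rule 3 (rhotacism): no change (kirfadumdu)
  rule 4 (unconditioned shift): kirfadumdu → kirhadumdu
  ⇒ as a loan: kirhadumdu
Hapane 'kirhadumdu' matches the loan outcome 'kirhadumdu', not the inherited 'kirhadumdo' — it skipped the early Hapane changes, so it was borrowed from Dedilar.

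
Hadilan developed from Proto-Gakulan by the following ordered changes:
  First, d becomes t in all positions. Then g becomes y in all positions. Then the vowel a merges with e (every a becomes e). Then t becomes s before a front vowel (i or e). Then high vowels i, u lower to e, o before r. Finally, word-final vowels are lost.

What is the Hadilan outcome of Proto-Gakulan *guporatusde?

yuporetuss

Hadilan: start from *guporatusde.
  rule 1 (unconditioned shift): guporatusde → guporatuste
  rule 2 (unconditioned shift): guporatuste → yuporatuste
  rule 3 (vowel merger): yuporatuste → yuporetuste
  rule 4 (palatalisation): yuporetuste → yuporetusse
  rule 5: no change — yuporetusse
  rule 6 (apocope): yuporetusse → yuporetuss
  ⇒ Hadilan yuporetuss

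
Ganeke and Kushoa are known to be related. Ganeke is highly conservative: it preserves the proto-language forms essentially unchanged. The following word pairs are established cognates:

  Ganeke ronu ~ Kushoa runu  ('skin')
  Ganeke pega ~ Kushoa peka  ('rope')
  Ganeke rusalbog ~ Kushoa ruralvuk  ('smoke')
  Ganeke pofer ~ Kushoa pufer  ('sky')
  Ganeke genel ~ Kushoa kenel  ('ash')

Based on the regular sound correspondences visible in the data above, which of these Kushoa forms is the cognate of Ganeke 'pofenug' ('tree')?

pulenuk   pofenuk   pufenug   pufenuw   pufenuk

pufenuk

pofer ~ pufer — Ganeke o corresponds to Kushoa u after a consonant, before a labial obstruent.
rusalbog ~ ruralvuk — Ganeke g corresponds to Kushoa k word-finally.
Applying these to Ganeke 'pofenug':
  pofenug → pufenug   (o→u after a consonant, before a labial obstruent)
  pufenug → pufenuk   (g→k word-finally)
So the Kushoa cognate is 'pufenuk'.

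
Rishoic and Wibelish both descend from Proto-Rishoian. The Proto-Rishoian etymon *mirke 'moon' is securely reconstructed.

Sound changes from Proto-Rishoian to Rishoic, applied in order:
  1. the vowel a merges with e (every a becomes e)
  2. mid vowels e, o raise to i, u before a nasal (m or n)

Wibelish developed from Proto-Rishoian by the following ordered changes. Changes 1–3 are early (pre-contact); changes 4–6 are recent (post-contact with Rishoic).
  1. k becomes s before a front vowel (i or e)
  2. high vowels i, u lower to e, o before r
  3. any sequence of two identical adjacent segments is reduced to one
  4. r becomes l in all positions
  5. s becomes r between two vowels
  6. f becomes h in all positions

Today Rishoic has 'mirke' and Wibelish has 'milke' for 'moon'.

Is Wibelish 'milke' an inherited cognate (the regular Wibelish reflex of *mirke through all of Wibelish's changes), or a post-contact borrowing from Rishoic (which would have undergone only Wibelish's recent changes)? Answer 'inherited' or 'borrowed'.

borrowed

If inherited, *mirke would pass through all of Wibelish's changes:
Wibelish: *mirke
  mirke → mirse   [palatalisation]
  mirse → merse   [pre-rhotic lowering]
  merse (rule 3 does not apply)
  merse → melse   [unconditioned shift]
  melse (rule 5 does not apply)
  melse (rule 6 does not apply)
  giving Wibelish melse.
If borrowed from Rishoic 'mirke' after the early changes, it would undergo only the recent ones:
  rule 4 (unconditioned shift): mirke → milke
  rule 5 (rhotacism): no change (milke)
  rule 6 (unconditioned shift): no change (milke)
  ⇒ as a loan: milke
Wibelish 'milke' matches the loan outcome 'milke', not the inherited 'melse' — it skipped the early Wibelish changes, so it was borrowed from Rishoic.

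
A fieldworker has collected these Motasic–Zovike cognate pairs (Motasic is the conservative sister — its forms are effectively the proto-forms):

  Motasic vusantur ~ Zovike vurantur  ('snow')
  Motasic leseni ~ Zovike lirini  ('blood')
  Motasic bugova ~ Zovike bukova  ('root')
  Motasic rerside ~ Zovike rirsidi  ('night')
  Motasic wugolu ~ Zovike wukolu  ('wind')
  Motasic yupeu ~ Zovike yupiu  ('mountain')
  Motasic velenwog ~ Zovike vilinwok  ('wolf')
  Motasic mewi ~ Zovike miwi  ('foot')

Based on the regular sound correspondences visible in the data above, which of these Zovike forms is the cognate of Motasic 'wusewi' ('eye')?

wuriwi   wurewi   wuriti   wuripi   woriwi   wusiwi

wuriwi

leseni ~ lirini — Motasic s corresponds to Zovike r between vowels (before a front vowel).
leseni ~ lirini, velenwog ~ vilinwok — Motasic e corresponds to Zovike i after a consonant, before a consonant other than r, m, n, p, b, f, v.
Applying these to Motasic 'wusewi':
  wusewi → wurewi   (s→r between vowels (before a front vowel))
  wurewi → wuriwi   (e→i after a consonant, before a consonant other than r, m, n, p, b, f, v)
So the Zovike cognate is 'wuriwi'.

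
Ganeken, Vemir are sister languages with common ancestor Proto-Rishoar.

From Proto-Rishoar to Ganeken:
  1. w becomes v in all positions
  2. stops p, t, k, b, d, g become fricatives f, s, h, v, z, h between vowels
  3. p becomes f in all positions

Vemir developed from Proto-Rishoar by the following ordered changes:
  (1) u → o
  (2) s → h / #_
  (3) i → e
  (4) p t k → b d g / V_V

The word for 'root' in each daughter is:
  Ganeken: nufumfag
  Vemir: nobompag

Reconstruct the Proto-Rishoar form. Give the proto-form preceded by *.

*nupumpag

Position 6: Ganeken has f, Vemir has p. Vemir preserves p here (none of its changes turn any other segment into p), so the proto-segment is *p.
Position 3: Ganeken has f, Vemir has b. Taking the neighbouring segments as reconstructed: Ganeken f could go back to *p or *f; Vemir b could go back to *p or *b — the one source consistent with every daughter is *p.
Continuing position by position gives *nupumpag; check it forward:
Ganeken: *nupumpag > nufumpag > nufumfag  (by intervocalic lenition, unconditioned shift)
Vemir: *nupumpag > nopompag > nobompag  (by vowel merger, intervocalic voicing)
No other proto-form is consistent with every reflex, so the reconstruction is *nupumpag.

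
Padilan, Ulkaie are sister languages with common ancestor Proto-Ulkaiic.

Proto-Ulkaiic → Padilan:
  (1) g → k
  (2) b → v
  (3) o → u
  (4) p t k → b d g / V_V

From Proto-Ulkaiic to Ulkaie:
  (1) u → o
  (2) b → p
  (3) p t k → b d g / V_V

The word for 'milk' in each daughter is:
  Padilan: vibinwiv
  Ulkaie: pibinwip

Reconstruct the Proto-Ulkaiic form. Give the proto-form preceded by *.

Position 1: Padilan has v, Ulkaie has p. Taking the neighbouring segments as reconstructed: Padilan v could go back to *b or *v; Ulkaie p could go back to *p or *b — the one source consistent with every daughter is *b.
Position 3: Padilan has b, Ulkaie has b. In Padilan, b can only continue *p, so the proto-segment is *p.
Position 8: Padilan has v, Ulkaie has p. Taking the neighbouring segments as reconstructed: Padilan v could go back to *b or *v; Ulkaie p could go back to *p or *b — the one source consistent with every daughter is *b.
The remaining positions agree across the daughters. Check the candidate against every language:
Padilan: start from *bipinwib.
  rule 1: no change — bipinwib
  rule 2 (unconditioned shift): bipinwib → vipinwiv
  rule 3: no change — vipinwiv
  rule 4 (intervocalic voicing): vipinwiv → vibinwiv
  ⇒ Padilan vibinwiv
Ulkaie: *bipinwib
  bipinwib (rule 1 does not apply)
  bipinwib → pipinwip   [unconditioned shift]
  pipinwip → pibinwip   [intervocalic voicing]
  giving Ulkaie pibinwip.
Only *bipinwib yields all of Padilan vibinwiv, Ulkaie pibinwip.

*bipinwib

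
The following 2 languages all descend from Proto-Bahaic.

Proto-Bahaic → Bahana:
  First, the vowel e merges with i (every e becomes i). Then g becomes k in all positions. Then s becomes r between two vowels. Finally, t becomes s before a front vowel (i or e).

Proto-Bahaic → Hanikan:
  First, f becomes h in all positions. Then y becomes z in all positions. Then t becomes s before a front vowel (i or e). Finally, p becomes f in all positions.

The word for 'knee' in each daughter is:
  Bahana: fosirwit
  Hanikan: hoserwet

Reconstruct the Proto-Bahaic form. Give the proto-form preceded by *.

Position 7: Bahana has i, Hanikan has e. Hanikan preserves e here (none of its changes turn any other segment into e), so the proto-segment is *e.
Position 1: Bahana has f, Hanikan has h. Bahana preserves f here (none of its changes turn any other segment into f), so the proto-segment is *f.
Position 4: Bahana has i, Hanikan has e. Hanikan preserves e here (none of its changes turn any other segment into e), so the proto-segment is *e.
This points to *foterwet. Verify forward in each daughter:
Bahana: start from *foterwet.
  rule 1 (vowel merger): foterwet → fotirwit
  rule 2: no change — fotirwit
  rule 3: no change — fotirwit
  rule 4 (palatalisation): fotirwit → fosirwit
  ⇒ Bahana fosirwit
Hanikan: start from *foterwet.
  rule 1 (unconditioned shift): foterwet → hoterwet
  rule 2: no change — hoterwet
  rule 3 (palatalisation): hoterwet → hoserwet
  rule 4: no change — hoserwet
  ⇒ Hanikan hoserwet
Only *foterwet yields all of Bahana fosirwit, Hanikan hoserwet.

*foterwet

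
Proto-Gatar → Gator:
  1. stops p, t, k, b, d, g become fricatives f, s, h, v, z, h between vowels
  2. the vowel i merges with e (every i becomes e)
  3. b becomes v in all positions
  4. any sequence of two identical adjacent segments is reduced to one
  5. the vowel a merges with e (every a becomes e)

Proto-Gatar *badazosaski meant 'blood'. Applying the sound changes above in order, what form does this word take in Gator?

Gator: *badazosaski
  badazosaski → bazazosaski   [intervocalic lenition]
  bazazosaski → bazazosaske   [vowel merger]
  bazazosaske → vazazosaske   [unconditioned shift]
  vazazosaske (rule 4 does not apply)
  vazazosaske → vezezoseske   [vowel merger]
  giving Gator vezezoseske.

vezezoseske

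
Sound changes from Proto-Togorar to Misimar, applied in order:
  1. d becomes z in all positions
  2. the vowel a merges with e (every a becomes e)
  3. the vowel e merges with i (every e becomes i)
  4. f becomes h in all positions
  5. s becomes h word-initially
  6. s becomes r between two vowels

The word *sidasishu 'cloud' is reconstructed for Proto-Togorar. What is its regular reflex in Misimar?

Misimar: *sidasishu > sizasishu > sizesishu > sizisishu > hizisishu > hizirishu  (by unconditioned shift, vowel merger, vowel merger, debuccalisation, rhotacism)

hizirishu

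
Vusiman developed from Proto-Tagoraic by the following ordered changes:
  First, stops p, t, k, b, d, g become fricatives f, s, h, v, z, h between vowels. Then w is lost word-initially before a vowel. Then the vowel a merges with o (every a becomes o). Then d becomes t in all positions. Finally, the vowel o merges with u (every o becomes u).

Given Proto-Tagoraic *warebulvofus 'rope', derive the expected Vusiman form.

urevulvufus

Vusiman: *warebulvofus > warevulvofus > arevulvofus > orevulvofus > urevulvufus  (by intervocalic lenition, glide loss, vowel merger, vowel merger)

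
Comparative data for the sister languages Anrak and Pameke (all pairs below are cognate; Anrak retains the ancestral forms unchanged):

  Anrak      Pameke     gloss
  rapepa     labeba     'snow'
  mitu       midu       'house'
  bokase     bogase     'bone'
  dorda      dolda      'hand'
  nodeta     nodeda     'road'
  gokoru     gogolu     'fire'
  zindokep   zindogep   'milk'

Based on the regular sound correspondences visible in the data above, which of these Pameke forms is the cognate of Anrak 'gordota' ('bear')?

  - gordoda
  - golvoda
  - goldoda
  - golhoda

goldoda

dorda ~ dolda — Anrak r corresponds to Pameke l after a vowel, before a consonant other than r, m, n, p, b, f, v.
nodeta ~ nodeda — Anrak t corresponds to Pameke d between vowels (before a back vowel).
Applying these to Anrak 'gordota':
  gordota → goldota   (r→l after a vowel, before a consonant other than r, m, n, p, b, f, v)
  goldota → goldoda   (t→d between vowels (before a back vowel))
So the Pameke cognate is 'goldoda'.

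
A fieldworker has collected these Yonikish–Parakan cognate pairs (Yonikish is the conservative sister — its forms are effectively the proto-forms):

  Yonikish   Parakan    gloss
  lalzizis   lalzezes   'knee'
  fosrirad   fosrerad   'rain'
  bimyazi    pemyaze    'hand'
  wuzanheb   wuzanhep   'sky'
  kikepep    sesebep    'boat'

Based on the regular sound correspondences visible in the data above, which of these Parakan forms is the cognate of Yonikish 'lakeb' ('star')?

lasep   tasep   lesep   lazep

kikepep ~ sesebep — Yonikish k corresponds to Parakan s between vowels (before a front vowel).
wuzanheb ~ wuzanhep — Yonikish b corresponds to Parakan p word-finally.
Applying these to Yonikish 'lakeb':
  lakeb → laseb   (k→s between vowels (before a front vowel))
  laseb → lasep   (b→p word-finally)
So the Parakan cognate is 'lasep'.

lasep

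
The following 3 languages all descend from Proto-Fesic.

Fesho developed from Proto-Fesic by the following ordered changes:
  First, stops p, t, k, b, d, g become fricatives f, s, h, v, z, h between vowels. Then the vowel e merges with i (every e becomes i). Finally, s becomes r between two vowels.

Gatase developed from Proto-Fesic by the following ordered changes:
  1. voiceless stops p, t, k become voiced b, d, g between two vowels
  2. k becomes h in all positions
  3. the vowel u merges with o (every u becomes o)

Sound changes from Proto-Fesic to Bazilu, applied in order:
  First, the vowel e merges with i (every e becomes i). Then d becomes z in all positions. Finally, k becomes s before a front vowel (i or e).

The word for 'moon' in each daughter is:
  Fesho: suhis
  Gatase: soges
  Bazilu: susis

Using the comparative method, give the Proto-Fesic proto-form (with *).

*sukes

Position 4: Fesho has i, Gatase has e, Bazilu has i. Gatase preserves e here (none of its changes turn any other segment into e), so the proto-segment is *e.
Position 2: Fesho has u, Gatase has o, Bazilu has u. Fesho preserves u here (none of its changes turn any other segment into u), so the proto-segment is *u.
Continuing position by position gives *sukes; check it forward:
Fesho: *sukes > suhes > suhis  (by intervocalic lenition, vowel merger)
Gatase: *sukes > suges > soges  (by intervocalic voicing, vowel merger)
Bazilu: *sukes
  sukes → sukis   [vowel merger]
  sukis (rule 2 does not apply)
  sukis → susis   [palatalisation]
  giving Bazilu susis.
No other proto-form is consistent with every reflex, so the reconstruction is *sukes.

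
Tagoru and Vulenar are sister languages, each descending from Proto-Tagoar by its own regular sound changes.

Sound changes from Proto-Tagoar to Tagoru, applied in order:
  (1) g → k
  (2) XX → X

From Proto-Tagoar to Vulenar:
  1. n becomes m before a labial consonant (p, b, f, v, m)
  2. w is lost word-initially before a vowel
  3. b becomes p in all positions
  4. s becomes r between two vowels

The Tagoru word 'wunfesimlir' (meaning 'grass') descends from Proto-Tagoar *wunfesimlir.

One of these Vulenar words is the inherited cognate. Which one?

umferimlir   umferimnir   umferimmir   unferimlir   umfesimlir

Vulenar: *wunfesimlir > wumfesimlir > umfesimlir > umferimlir  (by nasal place assimilation, glide loss, rhotacism)
Only 'umferimlir' matches the regular Vulenar development of *wunfesimlir.

umferimlir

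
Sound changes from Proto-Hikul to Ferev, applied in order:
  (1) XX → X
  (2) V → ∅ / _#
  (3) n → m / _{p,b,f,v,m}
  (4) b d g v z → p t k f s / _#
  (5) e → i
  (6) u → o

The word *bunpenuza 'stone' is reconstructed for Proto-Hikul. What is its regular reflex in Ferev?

bompinos

Ferev: start from *bunpenuza.
  rule 1: no change — bunpenuza
  rule 2 (apocope): bunpenuza → bunpenuz
  rule 3 (nasal place assimilation): bunpenuz → bumpenuz
  rule 4 (final devoicing): bumpenuz → bumpenus
  rule 5 (vowel merger): bumpenus → bumpinus
  rule 6 (vowel merger): bumpinus → bompinos
  ⇒ Ferev bompinos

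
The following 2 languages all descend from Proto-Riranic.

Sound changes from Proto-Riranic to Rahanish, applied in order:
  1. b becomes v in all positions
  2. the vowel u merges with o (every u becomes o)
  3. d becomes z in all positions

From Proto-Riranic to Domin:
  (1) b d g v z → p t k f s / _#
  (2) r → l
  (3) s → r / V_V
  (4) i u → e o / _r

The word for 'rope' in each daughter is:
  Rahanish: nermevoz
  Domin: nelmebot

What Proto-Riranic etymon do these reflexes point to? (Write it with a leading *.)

Position 8: Rahanish has z, Domin has t. Taking the neighbouring segments as reconstructed: Rahanish z could go back to *d or *z; Domin t could go back to *t or *d — the one source consistent with every daughter is *d.
Position 3: Rahanish has r, Domin has l. Rahanish preserves r here (none of its changes turn any other segment into r), so the proto-segment is *r.
This points to *nermebod. Verify forward in each daughter:
Rahanish: *nermebod > nermevod > nermevoz  (by unconditioned shift, unconditioned shift)
Domin: *nermebod > nermebot > nelmebot  (by final devoicing, unconditioned shift)
*nermebod is the unique common source.

*nermebod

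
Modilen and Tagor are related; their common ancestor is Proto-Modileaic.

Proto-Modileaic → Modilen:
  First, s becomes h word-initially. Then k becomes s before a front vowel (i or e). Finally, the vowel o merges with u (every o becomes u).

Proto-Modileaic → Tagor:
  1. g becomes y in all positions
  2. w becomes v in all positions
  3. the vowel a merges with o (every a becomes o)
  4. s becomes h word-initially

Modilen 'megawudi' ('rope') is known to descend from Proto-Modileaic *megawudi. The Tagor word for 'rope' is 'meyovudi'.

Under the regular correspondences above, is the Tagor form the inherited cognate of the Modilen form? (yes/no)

yes

Derive the expected Tagor reflex of *megawudi:
Tagor: *megawudi > meyawudi > meyavudi > meyovudi  (by unconditioned shift, unconditioned shift, vowel merger)
Tagor 'meyovudi' matches the regular reflex exactly, so the pair is cognate.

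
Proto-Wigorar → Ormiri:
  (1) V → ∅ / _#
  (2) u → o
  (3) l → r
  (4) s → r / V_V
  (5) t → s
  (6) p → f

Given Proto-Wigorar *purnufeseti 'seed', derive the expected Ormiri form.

fornoferes

Ormiri: start from *purnufeseti.
  rule 1 (apocope): purnufeseti → purnufeset
  rule 2 (vowel merger): purnufeset → pornofeset
  rule 3: no change — pornofeset
  rule 4 (rhotacism): pornofeset → pornoferet
  rule 5 (unconditioned shift): pornoferet → pornoferes
  rule 6 (unconditioned shift): pornoferes → fornoferes
  ⇒ Ormiri fornoferes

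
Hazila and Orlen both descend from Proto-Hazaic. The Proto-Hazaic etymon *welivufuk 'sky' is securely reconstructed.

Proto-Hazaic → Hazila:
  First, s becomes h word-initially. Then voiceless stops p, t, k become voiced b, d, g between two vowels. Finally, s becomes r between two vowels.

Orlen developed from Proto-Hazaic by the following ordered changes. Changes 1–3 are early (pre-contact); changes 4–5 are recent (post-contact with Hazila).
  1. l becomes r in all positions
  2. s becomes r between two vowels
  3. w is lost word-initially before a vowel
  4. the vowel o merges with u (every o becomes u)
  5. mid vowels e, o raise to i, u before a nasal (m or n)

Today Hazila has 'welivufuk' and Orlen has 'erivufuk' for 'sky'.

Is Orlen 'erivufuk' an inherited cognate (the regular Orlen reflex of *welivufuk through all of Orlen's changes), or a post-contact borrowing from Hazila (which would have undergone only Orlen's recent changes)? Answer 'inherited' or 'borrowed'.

inherited

If inherited, *welivufuk would pass through all of Orlen's changes:
Orlen: *welivufuk
  welivufuk → werivufuk   [unconditioned shift]
  werivufuk (rule 2 does not apply)
  werivufuk → erivufuk   [glide loss]
  erivufuk (rule 4 does not apply)
  erivufuk (rule 5 does not apply)
  giving Orlen erivufuk.
If borrowed from Hazila 'welivufuk' after the early changes, it would undergo only the recent ones:
  rule 4 (vowel merger): no change (welivufuk)
  rule 5 (pre-nasal raising): no change (welivufuk)
  ⇒ as a loan: welivufuk
Orlen 'erivufuk' matches the inherited outcome exactly, so it is an inherited cognate, not a loan.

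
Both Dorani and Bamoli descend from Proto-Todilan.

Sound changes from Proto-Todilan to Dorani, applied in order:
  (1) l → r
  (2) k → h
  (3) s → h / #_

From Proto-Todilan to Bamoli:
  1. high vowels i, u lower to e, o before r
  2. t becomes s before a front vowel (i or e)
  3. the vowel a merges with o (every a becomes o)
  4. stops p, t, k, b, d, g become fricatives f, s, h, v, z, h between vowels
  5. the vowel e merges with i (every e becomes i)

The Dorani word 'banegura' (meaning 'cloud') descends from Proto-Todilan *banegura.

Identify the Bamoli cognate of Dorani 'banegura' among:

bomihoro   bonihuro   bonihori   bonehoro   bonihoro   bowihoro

Bamoli: *banegura > banegora > bonegoro > bonehoro > bonihoro  (by pre-rhotic lowering, vowel merger, intervocalic lenition, vowel merger)
Among the options, 'bonihoro' alone shows every Bamoli change applied in order.

bonihoro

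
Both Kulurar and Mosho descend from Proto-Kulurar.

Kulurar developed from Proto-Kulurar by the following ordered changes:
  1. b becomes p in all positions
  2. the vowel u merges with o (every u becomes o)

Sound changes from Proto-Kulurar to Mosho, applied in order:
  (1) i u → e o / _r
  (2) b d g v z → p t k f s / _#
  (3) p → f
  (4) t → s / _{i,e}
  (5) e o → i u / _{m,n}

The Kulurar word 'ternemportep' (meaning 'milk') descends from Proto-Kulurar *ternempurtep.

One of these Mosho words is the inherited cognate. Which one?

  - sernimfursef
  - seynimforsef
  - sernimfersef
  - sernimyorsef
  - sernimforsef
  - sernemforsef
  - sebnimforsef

sernimforsef

Mosho: *ternempurtep
  ternempurtep → ternemportep   [pre-rhotic lowering]
  ternemportep (rule 2 does not apply)
  ternemportep → ternemfortef   [unconditioned shift]
  ternemfortef → sernemforsef   [palatalisation]
  sernemforsef → sernimforsef   [pre-nasal raising]
  giving Mosho sernimforsef.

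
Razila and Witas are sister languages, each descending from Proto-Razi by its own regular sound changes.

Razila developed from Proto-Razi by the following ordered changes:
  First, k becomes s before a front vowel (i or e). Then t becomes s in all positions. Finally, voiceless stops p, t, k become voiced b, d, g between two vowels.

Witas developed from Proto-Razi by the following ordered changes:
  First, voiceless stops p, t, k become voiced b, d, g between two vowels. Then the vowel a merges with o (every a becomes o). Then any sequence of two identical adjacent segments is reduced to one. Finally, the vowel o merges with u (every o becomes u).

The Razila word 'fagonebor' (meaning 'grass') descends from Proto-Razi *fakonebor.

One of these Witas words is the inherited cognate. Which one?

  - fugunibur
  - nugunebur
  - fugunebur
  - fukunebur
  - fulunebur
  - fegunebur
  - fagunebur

fugunebur

Witas: *fakonebor
  fakonebor → fagonebor   [intervocalic voicing]
  fagonebor → fogonebor   [vowel merger]
  fogonebor (rule 3 does not apply)
  fogonebor → fugunebur   [vowel merger]
  giving Witas fugunebur.
Among the options, 'fugunebur' alone shows every Witas change applied in order.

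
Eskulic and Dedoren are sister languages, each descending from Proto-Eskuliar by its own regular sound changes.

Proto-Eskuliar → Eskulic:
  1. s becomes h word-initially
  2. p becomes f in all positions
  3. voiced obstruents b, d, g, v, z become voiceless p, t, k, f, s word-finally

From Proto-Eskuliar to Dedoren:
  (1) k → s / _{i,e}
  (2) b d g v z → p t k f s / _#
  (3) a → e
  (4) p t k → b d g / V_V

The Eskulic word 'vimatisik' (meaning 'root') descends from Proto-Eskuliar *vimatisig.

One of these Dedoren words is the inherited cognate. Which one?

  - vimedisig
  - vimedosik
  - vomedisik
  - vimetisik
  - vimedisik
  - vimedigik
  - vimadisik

vimedisik

Dedoren: *vimatisig
  vimatisig (rule 1 does not apply)
  vimatisig → vimatisik   [final devoicing]
  vimatisik → vimetisik   [vowel merger]
  vimetisik → vimedisik   [intervocalic voicing]
  giving Dedoren vimedisik.
The other candidates each miss or misapply at least one Dedoren change.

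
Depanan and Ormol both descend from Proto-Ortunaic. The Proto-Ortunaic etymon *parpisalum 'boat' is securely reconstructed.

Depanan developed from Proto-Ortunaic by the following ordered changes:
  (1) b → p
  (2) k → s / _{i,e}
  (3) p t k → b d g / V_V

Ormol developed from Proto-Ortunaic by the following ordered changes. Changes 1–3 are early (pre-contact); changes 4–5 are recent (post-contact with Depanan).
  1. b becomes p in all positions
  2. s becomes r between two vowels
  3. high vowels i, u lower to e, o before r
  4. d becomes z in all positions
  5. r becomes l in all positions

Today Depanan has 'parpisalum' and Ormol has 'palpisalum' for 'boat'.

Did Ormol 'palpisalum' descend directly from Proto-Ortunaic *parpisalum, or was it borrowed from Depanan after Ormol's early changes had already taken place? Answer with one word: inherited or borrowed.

borrowed

If inherited, *parpisalum would pass through all of Ormol's changes:
Ormol: *parpisalum
  parpisalum (rule 1 does not apply)
  parpisalum → parpiralum   [rhotacism]
  parpiralum → parperalum   [pre-rhotic lowering]
  parperalum (rule 4 does not apply)
  parperalum → palpelalum   [unconditioned shift]
  giving Ormol palpelalum.
If borrowed from Depanan 'parpisalum' after the early changes, it would undergo only the recent ones:
  rule 4 (unconditioned shift): no change (parpisalum)
  rule 5 (unconditioned shift): parpisalum → palpisalum
  ⇒ as a loan: palpisalum
Ormol 'palpisalum' matches the loan outcome 'palpisalum', not the inherited 'palpelalum' — it skipped the early Ormol changes, so it was borrowed from Depanan.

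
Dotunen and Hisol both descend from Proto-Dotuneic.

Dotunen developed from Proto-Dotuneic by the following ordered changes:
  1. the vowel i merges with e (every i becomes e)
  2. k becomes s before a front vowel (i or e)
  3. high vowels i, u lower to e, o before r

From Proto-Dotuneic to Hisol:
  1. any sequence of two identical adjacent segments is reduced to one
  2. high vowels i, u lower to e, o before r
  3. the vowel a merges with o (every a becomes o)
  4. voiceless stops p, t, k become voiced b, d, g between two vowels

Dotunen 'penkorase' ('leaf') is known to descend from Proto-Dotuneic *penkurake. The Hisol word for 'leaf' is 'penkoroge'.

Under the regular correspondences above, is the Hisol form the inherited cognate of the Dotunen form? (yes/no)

yes

Derive the expected Hisol reflex of *penkurake:
Hisol: start from *penkurake.
  rule 1: no change — penkurake
  rule 2 (pre-rhotic lowering): penkurake → penkorake
  rule 3 (vowel merger): penkorake → penkoroke
  rule 4 (intervocalic voicing): penkoroke → penkoroge
  ⇒ Hisol penkoroge
Hisol 'penkoroge' matches the regular reflex exactly, so the pair is cognate.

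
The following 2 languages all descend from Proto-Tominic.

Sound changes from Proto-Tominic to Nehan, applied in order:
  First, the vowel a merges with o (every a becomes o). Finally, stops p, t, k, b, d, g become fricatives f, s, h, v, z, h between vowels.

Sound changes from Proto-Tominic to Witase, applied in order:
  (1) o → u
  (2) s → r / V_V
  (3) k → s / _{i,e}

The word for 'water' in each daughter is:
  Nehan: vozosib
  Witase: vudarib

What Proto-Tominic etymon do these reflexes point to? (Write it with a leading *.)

*vodasib

Position 5: Nehan has s, Witase has r. Taking the neighbouring segments as reconstructed: Nehan s could go back to *t or *s; Witase r could go back to *s or *r — the one source consistent with every daughter is *s.
Position 3: Nehan has z, Witase has d. Witase preserves d here (none of its changes turn any other segment into d), so the proto-segment is *d.
Position 2: Nehan has o, Witase has u. Taking the neighbouring segments as reconstructed: Nehan o could go back to *a or *o; Witase u could go back to *o or *u — the one source consistent with every daughter is *o.
Verify the candidate proto-form against each daughter:
Nehan: *vodasib > vodosib > vozosib  (by vowel merger, intervocalic lenition)
Witase: *vodasib
  vodasib → vudasib   [vowel merger]
  vudasib → vudarib   [rhotacism]
  vudarib (rule 3 does not apply)
  giving Witase vudarib.
*vodasib is the unique common source.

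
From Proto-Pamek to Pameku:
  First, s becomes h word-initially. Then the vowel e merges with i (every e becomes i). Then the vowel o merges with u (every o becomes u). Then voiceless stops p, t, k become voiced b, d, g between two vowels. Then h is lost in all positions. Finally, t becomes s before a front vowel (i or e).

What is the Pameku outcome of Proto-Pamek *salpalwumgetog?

alpalwumgidug

Pameku: *salpalwumgetog
  salpalwumgetog → halpalwumgetog   [debuccalisation]
  halpalwumgetog → halpalwumgitog   [vowel merger]
  halpalwumgitog → halpalwumgitug   [vowel merger]
  halpalwumgitug → halpalwumgidug   [intervocalic voicing]
  halpalwumgidug → alpalwumgidug   [h-loss]
  alpalwumgidug (rule 6 does not apply)
  giving Pameku alpalwumgidug.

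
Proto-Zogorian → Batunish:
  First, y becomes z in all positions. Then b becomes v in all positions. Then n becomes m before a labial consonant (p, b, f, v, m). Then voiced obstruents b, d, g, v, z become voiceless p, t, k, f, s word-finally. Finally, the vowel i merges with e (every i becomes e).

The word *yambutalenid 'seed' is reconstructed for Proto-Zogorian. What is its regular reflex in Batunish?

Batunish: *yambutalenid > zambutalenid > zamvutalenid > zamvutalenit > zamvutalenet  (by unconditioned shift, unconditioned shift, final devoicing, vowel merger)

zamvutalenet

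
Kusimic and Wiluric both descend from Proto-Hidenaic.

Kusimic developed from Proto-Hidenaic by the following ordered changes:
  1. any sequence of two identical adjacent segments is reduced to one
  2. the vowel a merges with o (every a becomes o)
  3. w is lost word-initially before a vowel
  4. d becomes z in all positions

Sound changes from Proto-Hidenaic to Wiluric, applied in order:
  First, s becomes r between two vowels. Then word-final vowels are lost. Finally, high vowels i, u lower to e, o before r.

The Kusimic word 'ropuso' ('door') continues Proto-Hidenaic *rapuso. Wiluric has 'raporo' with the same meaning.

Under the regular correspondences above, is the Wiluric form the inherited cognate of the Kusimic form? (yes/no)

Derive the expected Wiluric reflex of *rapuso:
Wiluric: *rapuso > rapuro > rapur > rapor  (by rhotacism, apocope, pre-rhotic lowering)
The regular Wiluric reflex would be 'rapor', but the attested form is 'raporo'. The correspondence is irregular, so they are not cognates (the Wiluric form has a different source).

no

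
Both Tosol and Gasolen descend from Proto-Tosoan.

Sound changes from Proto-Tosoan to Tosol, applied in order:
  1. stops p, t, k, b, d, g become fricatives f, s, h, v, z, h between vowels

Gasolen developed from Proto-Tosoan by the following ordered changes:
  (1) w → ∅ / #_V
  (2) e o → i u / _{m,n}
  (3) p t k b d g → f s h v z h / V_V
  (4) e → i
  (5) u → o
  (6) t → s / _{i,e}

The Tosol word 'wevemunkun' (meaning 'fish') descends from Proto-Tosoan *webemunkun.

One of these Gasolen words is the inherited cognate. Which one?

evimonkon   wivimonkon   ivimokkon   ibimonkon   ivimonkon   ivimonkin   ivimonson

ivimonkon

Gasolen: start from *webemunkun.
  rule 1 (glide loss): webemunkun → ebemunkun
  rule 2 (pre-nasal raising): ebemunkun → ebimunkun
  rule 3 (intervocalic lenition): ebimunkun → evimunkun
  rule 4 (vowel merger): evimunkun → ivimunkun
  rule 5 (vowel merger): ivimunkun → ivimonkon
  rule 6: no change — ivimonkon
  ⇒ Gasolen ivimonkon
Only 'ivimonkon' matches the regular Gasolen development of *webemunkun.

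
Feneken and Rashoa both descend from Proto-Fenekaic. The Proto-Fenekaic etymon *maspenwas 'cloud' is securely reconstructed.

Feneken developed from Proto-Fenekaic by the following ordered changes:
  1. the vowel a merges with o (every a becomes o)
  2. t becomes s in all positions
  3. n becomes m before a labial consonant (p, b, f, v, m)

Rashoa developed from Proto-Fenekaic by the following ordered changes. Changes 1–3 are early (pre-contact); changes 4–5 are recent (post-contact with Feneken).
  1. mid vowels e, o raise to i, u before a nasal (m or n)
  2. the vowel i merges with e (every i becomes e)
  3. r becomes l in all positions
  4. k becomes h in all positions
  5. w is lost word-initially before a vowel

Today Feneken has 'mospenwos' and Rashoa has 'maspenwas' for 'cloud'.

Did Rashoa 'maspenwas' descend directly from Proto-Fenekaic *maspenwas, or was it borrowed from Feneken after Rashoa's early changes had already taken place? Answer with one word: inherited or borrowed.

If inherited, *maspenwas would pass through all of Rashoa's changes:
Rashoa: *maspenwas > maspinwas > maspenwas  (by pre-nasal raising, vowel merger)
If borrowed from Feneken 'mospenwos' after the early changes, it would undergo only the recent ones:
  rule 4 (unconditioned shift): no change (mospenwos)
  rule 5 (glide loss): no change (mospenwos)
  ⇒ as a loan: mospenwos
Rashoa 'maspenwas' matches the inherited outcome exactly, so it is an inherited cognate, not a loan.

inherited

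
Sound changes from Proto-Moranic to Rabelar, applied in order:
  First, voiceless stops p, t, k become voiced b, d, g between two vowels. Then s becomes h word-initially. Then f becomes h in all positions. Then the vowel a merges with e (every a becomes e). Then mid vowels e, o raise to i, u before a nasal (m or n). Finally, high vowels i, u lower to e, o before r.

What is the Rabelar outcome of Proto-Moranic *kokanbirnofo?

koginbernoho

Rabelar: start from *kokanbirnofo.
  rule 1 (intervocalic voicing): kokanbirnofo → koganbirnofo
  rule 2: no change — koganbirnofo
  rule 3 (unconditioned shift): koganbirnofo → koganbirnoho
  rule 4 (vowel merger): koganbirnoho → kogenbirnoho
  rule 5 (pre-nasal raising): kogenbirnoho → koginbirnoho
  rule 6 (pre-rhotic lowering): koginbirnoho → koginbernoho
  ⇒ Rabelar koginbernoho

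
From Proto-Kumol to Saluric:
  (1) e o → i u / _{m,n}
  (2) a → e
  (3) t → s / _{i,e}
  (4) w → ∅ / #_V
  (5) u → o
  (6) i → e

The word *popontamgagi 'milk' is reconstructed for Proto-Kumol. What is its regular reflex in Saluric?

Saluric: *popontamgagi
  popontamgagi → popuntamgagi   [pre-nasal raising]
  popuntamgagi → popuntemgegi   [vowel merger]
  popuntemgegi → popunsemgegi   [palatalisation]
  popunsemgegi (rule 4 does not apply)
  popunsemgegi → poponsemgegi   [vowel merger]
  poponsemgegi → poponsemgege   [vowel merger]
  giving Saluric poponsemgege.

poponsemgege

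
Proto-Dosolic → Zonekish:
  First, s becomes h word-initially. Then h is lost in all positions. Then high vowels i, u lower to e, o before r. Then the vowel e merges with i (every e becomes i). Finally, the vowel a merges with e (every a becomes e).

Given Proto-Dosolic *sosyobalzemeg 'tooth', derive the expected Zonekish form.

Zonekish: *sosyobalzemeg
  sosyobalzemeg → hosyobalzemeg   [debuccalisation]
  hosyobalzemeg → osyobalzemeg   [h-loss]
  osyobalzemeg (rule 3 does not apply)
  osyobalzemeg → osyobalzimig   [vowel merger]
  osyobalzimig → osyobelzimig   [vowel merger]
  giving Zonekish osyobelzimig.

osyobelzimig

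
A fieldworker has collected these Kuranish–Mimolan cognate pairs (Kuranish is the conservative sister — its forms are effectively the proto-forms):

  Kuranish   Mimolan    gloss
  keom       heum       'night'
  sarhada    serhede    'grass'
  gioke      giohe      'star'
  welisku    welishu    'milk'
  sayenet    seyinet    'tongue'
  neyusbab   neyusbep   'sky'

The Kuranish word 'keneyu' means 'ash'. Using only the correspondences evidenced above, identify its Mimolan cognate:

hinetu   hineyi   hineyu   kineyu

hineyu

keom ~ heum — Kuranish k corresponds to Mimolan h word-initially before a front vowel.
sayenet ~ seyinet — Kuranish e corresponds to Mimolan i after a consonant, before a nasal.
Applying these to Kuranish 'keneyu':
  keneyu → heneyu   (k→h word-initially before a front vowel)
  heneyu → hineyu   (e→i after a consonant, before a nasal)
So the Mimolan cognate is 'hineyu'.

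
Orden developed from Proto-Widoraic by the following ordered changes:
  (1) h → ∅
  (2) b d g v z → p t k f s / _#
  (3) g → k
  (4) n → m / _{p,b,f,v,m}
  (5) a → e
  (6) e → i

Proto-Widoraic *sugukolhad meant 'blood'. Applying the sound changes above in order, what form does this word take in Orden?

Orden: *sugukolhad > sugukolad > sugukolat > sukukolat > sukukolet > sukukolit  (by h-loss, final devoicing, unconditioned shift, vowel merger, vowel merger)

sukukolit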